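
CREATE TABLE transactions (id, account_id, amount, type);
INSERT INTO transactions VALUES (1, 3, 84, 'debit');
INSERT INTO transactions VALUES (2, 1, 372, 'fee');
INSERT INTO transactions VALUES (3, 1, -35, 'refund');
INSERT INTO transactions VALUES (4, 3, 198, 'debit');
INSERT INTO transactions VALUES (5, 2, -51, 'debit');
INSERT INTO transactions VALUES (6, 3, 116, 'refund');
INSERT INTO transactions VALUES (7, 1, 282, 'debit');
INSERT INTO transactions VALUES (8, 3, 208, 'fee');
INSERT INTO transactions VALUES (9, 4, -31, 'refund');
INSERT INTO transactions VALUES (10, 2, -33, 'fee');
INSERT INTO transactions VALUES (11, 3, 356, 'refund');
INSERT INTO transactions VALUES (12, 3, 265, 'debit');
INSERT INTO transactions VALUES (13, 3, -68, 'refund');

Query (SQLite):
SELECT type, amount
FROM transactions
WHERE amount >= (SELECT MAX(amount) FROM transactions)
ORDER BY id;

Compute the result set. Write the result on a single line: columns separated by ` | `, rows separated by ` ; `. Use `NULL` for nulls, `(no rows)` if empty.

fee | 372

Scalar subquery: MAX(amount) over all transactions rows = 372.
Keep rows where amount >= that value.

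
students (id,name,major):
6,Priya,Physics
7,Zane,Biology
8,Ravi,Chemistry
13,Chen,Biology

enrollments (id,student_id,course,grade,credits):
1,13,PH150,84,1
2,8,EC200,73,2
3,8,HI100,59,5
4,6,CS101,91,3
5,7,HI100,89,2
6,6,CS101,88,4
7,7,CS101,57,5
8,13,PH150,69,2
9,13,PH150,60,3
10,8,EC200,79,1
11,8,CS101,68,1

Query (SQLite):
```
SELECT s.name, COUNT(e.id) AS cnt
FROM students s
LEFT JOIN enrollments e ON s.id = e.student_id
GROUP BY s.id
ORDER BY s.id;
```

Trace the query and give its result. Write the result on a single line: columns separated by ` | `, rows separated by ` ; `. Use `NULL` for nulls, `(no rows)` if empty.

LEFT JOIN keeps every students row; unmatched ones get NULL for enrollments columns.
Group by students.id and compute COUNT(e.id). COUNT(col) of an all-NULL group is 0.
  6: ids {4, 6} → COUNT(e.id)=2
  7: ids {5, 7} → COUNT(e.id)=2
  8: ids {2, 3, 10, 11} → COUNT(e.id)=4
  13: ids {1, 8, 9} → COUNT(e.id)=3

Priya | 2 ; Zane | 2 ; Ravi | 4 ; Chen | 3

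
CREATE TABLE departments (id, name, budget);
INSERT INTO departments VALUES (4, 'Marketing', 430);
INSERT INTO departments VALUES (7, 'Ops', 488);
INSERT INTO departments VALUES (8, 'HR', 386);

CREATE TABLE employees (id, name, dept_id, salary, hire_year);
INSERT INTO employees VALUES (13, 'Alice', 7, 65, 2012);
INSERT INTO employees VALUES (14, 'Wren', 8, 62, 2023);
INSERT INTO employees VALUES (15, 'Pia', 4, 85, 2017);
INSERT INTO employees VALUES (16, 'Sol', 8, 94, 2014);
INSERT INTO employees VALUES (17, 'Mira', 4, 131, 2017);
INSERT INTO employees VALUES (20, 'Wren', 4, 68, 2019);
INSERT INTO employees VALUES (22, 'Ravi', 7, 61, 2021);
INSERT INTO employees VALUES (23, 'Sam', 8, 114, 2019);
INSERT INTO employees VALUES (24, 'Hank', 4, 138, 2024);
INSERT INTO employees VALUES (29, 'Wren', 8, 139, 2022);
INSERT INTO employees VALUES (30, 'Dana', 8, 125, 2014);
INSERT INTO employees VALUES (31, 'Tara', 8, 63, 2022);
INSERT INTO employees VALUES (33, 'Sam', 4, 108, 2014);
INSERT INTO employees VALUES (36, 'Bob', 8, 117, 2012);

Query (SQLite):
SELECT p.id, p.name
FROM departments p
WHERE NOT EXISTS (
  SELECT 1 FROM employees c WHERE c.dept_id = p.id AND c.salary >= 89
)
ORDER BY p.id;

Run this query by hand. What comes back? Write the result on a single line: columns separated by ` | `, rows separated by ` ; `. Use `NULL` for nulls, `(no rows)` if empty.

7 | Ops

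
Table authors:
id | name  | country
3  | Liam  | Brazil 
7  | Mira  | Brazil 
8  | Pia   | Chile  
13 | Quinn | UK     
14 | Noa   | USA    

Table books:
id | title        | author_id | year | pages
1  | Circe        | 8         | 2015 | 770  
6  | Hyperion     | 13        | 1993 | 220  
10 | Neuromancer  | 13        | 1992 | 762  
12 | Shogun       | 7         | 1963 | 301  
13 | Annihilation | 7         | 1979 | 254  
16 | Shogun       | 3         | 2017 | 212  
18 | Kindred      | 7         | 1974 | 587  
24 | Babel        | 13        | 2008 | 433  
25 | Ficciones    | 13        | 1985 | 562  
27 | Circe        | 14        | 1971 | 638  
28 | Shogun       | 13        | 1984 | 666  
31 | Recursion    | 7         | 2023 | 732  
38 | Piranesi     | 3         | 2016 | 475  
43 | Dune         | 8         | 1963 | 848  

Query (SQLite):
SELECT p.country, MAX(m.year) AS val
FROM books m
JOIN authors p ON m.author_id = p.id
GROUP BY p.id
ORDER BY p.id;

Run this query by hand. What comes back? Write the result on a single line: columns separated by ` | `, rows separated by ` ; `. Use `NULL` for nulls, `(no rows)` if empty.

Brazil | 2017 ; Brazil | 2023 ; Chile | 2015 ; UK | 2008 ; USA | 1971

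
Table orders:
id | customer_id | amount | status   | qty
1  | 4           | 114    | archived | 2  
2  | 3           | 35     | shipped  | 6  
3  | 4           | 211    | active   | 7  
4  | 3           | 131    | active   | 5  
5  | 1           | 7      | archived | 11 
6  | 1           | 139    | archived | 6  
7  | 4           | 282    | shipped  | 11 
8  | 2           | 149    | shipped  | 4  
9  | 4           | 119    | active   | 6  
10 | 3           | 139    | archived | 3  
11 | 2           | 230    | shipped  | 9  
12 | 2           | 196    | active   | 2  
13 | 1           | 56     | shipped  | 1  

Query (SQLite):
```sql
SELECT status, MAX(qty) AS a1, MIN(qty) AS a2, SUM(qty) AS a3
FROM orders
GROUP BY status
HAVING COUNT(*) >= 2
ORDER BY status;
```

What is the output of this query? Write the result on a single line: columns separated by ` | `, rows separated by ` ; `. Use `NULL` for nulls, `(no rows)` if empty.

Group orders by status.
Per group compute: MAX(qty), MIN(qty), SUM(qty).
HAVING: drop groups with fewer than 2 rows.
  active: ids {3, 4, 9, 12} → MAX(qty)=7, MIN(qty)=2, SUM(qty)=20
  archived: ids {1, 5, 6, 10} → MAX(qty)=11, MIN(qty)=2, SUM(qty)=22
  shipped: ids {2, 7, 8, 11, 13} → MAX(qty)=11, MIN(qty)=1, SUM(qty)=31

active | 7 | 2 | 20 ; archived | 11 | 2 | 22 ; shipped | 11 | 1 | 31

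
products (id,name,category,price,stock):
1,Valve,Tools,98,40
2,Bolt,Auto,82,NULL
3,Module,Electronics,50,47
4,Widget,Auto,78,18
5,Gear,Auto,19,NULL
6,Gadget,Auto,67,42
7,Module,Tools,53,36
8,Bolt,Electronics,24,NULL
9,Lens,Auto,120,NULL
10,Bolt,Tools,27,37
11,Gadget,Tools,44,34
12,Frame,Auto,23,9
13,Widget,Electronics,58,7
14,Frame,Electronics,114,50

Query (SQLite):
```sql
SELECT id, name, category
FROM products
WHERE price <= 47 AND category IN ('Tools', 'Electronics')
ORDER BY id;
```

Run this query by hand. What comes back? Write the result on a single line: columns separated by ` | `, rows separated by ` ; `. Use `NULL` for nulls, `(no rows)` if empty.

8 | Bolt | Electronics ; 10 | Bolt | Tools ; 11 | Gadget | Tools

price <= 47: ids {5, 8, 10, 11, 12}
category IN ('Tools', 'Electronics'): ids {1, 3, 7, 8, 10, 11, 13, 14}
Combine with AND.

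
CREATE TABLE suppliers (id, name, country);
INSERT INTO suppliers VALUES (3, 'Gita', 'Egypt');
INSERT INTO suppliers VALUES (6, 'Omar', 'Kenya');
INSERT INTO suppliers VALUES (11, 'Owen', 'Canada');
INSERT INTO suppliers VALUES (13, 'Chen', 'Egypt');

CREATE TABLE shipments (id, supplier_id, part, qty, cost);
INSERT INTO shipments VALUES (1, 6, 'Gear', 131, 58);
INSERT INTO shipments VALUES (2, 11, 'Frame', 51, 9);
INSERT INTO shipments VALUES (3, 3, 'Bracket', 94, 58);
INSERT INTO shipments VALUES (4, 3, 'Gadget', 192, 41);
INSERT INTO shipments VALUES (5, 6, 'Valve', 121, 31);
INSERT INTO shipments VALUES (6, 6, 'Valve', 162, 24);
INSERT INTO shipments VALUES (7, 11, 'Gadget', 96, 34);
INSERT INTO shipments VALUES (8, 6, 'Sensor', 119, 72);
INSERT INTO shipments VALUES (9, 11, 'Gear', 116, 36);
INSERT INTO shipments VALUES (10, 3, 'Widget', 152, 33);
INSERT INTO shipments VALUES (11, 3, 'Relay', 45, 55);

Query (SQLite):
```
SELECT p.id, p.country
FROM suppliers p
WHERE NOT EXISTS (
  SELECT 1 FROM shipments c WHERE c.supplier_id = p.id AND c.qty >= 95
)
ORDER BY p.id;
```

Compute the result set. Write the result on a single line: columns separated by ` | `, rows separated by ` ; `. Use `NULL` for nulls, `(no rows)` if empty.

For each suppliers row, check whether any shipments with matching supplier_id has qty >= 95.
Keep rows where that is false.

13 | Egypt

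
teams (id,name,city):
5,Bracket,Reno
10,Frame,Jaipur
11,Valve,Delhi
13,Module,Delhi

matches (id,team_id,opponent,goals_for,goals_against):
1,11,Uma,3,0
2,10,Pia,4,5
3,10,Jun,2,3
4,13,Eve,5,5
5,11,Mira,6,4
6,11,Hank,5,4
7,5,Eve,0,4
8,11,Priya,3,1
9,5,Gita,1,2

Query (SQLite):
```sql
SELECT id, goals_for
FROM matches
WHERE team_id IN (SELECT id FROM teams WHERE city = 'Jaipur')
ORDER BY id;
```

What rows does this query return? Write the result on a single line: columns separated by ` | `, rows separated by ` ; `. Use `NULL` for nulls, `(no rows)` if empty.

Inner query: teams.id where city = 'Jaipur'.
Outer: keep matches rows whose team_id is in that set.
Inner query → {10}

2 | 4 ; 3 | 2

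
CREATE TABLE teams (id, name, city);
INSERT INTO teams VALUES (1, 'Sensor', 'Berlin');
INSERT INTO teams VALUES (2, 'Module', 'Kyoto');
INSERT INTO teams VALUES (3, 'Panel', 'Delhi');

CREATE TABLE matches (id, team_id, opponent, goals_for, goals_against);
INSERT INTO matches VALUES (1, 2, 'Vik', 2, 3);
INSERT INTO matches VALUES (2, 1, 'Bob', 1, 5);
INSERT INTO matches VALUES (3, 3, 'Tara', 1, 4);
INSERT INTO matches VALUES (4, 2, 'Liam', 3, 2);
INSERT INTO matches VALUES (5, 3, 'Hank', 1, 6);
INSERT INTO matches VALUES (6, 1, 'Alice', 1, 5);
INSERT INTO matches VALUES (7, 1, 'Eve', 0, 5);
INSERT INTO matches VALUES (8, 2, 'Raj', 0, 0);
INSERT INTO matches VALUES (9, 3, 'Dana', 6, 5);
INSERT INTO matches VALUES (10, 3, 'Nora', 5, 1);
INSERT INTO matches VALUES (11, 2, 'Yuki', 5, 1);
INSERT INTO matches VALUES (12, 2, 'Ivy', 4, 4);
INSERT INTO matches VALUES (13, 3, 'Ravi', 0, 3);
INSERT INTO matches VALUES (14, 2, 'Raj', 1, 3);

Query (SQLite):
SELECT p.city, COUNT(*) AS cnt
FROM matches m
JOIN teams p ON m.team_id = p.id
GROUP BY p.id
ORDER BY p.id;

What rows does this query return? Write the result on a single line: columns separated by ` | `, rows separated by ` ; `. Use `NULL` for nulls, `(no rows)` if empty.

Join each matches row to its teams via team_id.
Group joined rows by teams.id; compute COUNT(*) per group.
  1: ids {2, 6, 7} → COUNT(*)=3
  2: ids {1, 4, 8, 11, 12, 14} → COUNT(*)=6
  3: ids {3, 5, 9, 10, 13} → COUNT(*)=5

Berlin | 3 ; Kyoto | 6 ; Delhi | 5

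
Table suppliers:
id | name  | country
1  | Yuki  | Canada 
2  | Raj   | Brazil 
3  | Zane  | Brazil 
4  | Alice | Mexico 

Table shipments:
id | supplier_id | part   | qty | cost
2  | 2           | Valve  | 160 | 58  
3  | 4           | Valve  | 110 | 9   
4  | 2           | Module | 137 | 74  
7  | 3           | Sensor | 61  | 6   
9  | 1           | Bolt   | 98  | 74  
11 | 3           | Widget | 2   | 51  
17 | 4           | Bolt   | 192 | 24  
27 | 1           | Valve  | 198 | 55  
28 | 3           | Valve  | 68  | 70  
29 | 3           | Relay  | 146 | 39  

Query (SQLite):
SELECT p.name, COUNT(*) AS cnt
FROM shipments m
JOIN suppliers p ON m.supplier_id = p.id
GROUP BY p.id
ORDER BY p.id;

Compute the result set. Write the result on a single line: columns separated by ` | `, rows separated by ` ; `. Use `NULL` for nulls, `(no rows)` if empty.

Join each shipments row to its suppliers via supplier_id.
Group joined rows by suppliers.id; compute COUNT(*) per group.
  1: ids {9, 27} → COUNT(*)=2
  2: ids {2, 4} → COUNT(*)=2
  3: ids {7, 11, 28, 29} → COUNT(*)=4
  4: ids {3, 17} → COUNT(*)=2

Yuki | 2 ; Raj | 2 ; Zane | 4 ; Alice | 2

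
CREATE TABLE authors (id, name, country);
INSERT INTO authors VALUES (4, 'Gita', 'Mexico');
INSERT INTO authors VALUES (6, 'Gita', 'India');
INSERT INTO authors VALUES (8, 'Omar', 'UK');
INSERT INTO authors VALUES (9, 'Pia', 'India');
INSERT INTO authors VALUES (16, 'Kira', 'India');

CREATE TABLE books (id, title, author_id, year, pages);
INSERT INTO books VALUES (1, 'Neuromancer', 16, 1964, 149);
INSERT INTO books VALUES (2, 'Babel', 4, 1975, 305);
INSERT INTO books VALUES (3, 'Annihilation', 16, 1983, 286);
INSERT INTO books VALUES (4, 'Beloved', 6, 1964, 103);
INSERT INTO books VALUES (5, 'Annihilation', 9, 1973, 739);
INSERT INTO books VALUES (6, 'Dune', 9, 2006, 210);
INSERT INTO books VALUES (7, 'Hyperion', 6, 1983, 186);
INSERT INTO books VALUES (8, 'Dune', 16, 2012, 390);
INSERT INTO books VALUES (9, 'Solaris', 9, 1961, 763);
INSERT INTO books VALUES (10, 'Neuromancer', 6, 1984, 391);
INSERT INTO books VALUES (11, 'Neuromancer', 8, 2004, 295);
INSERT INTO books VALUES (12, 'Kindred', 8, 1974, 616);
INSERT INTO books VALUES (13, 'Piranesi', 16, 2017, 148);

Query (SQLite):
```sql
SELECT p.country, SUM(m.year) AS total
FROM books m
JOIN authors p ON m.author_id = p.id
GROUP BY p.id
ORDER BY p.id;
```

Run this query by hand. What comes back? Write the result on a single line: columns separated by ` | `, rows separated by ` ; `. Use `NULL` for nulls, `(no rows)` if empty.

Mexico | 1975 ; India | 5931 ; UK | 3978 ; India | 5940 ; India | 7976

Join each books row to its authors via author_id.
Group joined rows by authors.id; compute SUM(m.year) per group.
  4: ids {2} → SUM(m.year)=1975
  6: ids {4, 7, 10} → SUM(m.year)=5931
  8: ids {11, 12} → SUM(m.year)=3978
  9: ids {5, 6, 9} → SUM(m.year)=5940
  16: ids {1, 3, 8, 13} → SUM(m.year)=7976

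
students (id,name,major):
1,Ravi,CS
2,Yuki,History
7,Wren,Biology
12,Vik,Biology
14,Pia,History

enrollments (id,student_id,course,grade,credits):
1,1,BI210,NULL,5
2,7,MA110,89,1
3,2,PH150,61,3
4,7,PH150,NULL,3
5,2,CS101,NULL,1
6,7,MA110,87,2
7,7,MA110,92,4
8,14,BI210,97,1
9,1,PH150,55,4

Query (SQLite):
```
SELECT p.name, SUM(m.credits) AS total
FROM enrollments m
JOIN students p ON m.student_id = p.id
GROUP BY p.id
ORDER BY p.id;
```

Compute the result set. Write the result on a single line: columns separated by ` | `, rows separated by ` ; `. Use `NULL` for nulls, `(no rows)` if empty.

Ravi | 9 ; Yuki | 4 ; Wren | 10 ; Pia | 1

Join each enrollments row to its students via student_id.
Group joined rows by students.id; compute SUM(m.credits) per group.
  1: ids {1, 9} → SUM(m.credits)=9
  2: ids {3, 5} → SUM(m.credits)=4
  7: ids {2, 4, 6, 7} → SUM(m.credits)=10
  14: ids {8} → SUM(m.credits)=1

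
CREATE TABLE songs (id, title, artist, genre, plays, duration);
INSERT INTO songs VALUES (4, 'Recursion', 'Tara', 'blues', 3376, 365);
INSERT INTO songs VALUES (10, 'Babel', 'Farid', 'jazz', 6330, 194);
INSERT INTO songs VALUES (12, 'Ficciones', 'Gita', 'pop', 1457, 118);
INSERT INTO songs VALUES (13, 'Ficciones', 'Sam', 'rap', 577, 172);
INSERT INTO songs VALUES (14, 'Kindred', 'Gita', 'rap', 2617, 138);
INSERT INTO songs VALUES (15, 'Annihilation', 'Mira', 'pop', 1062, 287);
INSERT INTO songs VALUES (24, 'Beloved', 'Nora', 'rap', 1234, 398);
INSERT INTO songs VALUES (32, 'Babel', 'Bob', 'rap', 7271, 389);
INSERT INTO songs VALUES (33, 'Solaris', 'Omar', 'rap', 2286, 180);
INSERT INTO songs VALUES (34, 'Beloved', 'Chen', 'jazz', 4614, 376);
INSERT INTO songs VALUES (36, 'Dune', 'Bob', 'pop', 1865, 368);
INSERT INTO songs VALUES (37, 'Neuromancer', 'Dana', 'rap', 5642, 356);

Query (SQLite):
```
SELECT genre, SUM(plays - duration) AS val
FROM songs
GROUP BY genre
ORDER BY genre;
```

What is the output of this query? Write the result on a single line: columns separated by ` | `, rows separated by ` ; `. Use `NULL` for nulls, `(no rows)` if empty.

For each row compute plays - duration.
Group by genre; take SUM of the expression per group.
  blues: ids {4} → SUM(plays - duration)=3011
  jazz: ids {10, 34} → SUM(plays - duration)=10374
  pop: ids {12, 15, 36} → SUM(plays - duration)=3611
  rap: ids {13, 14, 24, 32, 33, 37} → SUM(plays - duration)=17994

blues | 3011 ; jazz | 10374 ; pop | 3611 ; rap | 17994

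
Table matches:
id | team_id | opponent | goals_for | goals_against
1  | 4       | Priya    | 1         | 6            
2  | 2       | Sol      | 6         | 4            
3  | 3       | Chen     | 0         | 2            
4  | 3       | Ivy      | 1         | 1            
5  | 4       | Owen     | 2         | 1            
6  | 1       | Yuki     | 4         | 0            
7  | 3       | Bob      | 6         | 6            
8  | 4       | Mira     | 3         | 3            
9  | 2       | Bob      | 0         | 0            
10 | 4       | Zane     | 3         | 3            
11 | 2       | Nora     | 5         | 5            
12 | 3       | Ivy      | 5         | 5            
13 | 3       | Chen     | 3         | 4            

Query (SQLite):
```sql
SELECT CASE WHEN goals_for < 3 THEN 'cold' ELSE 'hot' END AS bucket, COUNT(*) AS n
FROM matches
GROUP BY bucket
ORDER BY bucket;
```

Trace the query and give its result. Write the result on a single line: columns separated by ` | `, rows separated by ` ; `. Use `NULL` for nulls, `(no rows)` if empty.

cold | 5 ; hot | 8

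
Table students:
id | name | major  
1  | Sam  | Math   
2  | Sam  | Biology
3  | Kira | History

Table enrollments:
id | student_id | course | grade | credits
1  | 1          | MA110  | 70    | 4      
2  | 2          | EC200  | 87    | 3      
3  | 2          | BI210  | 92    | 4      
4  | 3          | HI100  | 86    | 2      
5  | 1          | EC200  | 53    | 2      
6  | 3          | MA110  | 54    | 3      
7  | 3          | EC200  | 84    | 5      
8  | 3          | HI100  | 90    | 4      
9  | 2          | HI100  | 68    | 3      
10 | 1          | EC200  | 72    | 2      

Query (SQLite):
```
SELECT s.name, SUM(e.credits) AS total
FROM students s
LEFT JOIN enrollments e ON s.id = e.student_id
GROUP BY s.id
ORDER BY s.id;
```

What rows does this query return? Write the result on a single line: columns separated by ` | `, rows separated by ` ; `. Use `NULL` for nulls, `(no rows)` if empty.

Sam | 8 ; Sam | 10 ; Kira | 14

LEFT JOIN keeps every students row; unmatched ones get NULL for enrollments columns.
Group by students.id and compute SUM(e.credits). SUM over an all-NULL group is NULL.
  1: ids {1, 5, 10} → SUM(e.credits)=8
  2: ids {2, 3, 9} → SUM(e.credits)=10
  3: ids {4, 6, 7, 8} → SUM(e.credits)=14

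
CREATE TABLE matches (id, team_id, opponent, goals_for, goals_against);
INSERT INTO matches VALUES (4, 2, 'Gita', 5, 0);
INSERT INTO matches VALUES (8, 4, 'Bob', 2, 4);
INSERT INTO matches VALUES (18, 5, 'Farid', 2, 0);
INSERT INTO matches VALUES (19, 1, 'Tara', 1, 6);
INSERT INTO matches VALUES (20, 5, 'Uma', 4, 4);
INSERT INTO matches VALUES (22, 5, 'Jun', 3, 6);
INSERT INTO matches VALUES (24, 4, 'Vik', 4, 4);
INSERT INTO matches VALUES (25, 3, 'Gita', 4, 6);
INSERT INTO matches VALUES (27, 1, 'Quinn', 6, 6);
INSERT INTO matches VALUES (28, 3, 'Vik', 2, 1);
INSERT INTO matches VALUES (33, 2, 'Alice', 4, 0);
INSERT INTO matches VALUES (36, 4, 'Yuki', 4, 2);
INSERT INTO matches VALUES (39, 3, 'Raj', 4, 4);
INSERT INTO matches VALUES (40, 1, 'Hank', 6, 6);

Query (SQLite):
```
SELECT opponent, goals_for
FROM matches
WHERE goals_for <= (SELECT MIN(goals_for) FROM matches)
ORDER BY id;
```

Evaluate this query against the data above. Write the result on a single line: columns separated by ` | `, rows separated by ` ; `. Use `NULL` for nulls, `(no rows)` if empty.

Tara | 1

Scalar subquery: MIN(goals_for) over all matches rows = 1.
Keep rows where goals_for <= that value.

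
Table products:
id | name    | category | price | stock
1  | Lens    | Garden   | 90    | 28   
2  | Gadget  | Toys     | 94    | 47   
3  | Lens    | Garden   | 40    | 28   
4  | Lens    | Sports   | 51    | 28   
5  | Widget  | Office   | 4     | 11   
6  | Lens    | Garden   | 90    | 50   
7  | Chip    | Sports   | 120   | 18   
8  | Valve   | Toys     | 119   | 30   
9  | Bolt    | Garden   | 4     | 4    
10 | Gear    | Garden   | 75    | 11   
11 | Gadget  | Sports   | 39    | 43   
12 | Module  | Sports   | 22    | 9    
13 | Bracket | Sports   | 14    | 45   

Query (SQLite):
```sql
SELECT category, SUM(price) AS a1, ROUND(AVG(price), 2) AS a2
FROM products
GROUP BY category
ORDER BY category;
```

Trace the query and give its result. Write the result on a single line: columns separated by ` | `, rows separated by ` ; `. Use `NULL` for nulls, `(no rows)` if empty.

Group products by category.
Per group compute: SUM(price), ROUND(AVG(price), 2).
  Garden: ids {1, 3, 6, 9, 10} → SUM(price)=299, ROUND(AVG(price), 2)=59.8
  Office: ids {5} → SUM(price)=4, ROUND(AVG(price), 2)=4
  Sports: ids {4, 7, 11, 12, 13} → SUM(price)=246, ROUND(AVG(price), 2)=49.2
  Toys: ids {2, 8} → SUM(price)=213, ROUND(AVG(price), 2)=106.5

Garden | 299 | 59.8 ; Office | 4 | 4 ; Sports | 246 | 49.2 ; Toys | 213 | 106.5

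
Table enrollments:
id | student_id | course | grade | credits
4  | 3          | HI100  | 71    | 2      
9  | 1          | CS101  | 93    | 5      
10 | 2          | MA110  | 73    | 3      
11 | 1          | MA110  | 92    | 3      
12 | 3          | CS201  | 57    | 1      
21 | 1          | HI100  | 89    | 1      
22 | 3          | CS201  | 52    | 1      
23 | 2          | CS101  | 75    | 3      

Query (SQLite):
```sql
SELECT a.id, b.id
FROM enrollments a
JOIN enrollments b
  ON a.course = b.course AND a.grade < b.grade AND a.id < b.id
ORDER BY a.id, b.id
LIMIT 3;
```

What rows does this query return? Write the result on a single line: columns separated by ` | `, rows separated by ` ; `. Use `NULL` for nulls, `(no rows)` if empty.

Pairs (a,b) with same course, a.grade < b.grade, a.id < b.id.
course groups: CS101:{9,23} CS201:{12,22} HI100:{4,21} MA110:{10,11}
Ordered by (a.id, b.id); first 3.

4 | 21 ; 10 | 11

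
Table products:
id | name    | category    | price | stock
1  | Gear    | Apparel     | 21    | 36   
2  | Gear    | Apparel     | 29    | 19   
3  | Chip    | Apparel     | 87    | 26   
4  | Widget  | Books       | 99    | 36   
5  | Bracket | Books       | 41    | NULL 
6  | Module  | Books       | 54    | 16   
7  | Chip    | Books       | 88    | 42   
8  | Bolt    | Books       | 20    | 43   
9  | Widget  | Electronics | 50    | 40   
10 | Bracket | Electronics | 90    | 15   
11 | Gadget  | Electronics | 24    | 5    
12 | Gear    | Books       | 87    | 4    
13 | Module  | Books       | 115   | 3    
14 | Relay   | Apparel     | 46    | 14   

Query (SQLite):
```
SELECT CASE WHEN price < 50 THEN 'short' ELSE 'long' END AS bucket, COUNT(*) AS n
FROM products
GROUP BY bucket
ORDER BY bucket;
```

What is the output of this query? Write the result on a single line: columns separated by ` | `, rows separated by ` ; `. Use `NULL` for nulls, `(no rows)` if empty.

long | 8 ; short | 6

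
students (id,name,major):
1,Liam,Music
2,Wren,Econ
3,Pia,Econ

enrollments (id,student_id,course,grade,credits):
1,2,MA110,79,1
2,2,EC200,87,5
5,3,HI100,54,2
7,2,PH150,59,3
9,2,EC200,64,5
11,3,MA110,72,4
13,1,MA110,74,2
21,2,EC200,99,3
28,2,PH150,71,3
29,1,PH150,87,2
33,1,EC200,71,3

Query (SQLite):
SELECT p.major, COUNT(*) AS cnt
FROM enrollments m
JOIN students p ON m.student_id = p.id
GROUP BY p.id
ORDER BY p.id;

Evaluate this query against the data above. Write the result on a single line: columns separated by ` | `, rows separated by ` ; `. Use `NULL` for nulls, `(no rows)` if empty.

Music | 3 ; Econ | 6 ; Econ | 2

Join each enrollments row to its students via student_id.
Group joined rows by students.id; compute COUNT(*) per group.
  1: ids {13, 29, 33} → COUNT(*)=3
  2: ids {1, 2, 7, 9, 21, 28} → COUNT(*)=6
  3: ids {5, 11} → COUNT(*)=2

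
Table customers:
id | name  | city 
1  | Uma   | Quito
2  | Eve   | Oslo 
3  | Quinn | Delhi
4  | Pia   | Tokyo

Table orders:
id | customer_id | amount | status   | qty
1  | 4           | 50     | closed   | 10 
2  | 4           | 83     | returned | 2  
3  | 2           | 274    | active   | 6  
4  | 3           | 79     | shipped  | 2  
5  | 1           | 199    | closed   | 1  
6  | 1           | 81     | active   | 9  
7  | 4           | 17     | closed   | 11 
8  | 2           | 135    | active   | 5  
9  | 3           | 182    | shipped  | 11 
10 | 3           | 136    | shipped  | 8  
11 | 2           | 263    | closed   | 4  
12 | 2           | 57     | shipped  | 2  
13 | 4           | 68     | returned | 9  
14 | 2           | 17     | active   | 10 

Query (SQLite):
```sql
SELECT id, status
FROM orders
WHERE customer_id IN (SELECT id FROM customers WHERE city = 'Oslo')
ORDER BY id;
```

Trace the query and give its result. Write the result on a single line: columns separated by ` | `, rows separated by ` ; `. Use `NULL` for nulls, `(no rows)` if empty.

Inner query: customers.id where city = 'Oslo'.
Outer: keep orders rows whose customer_id is in that set.
Inner query → {2}

3 | active ; 8 | active ; 11 | closed ; 12 | shipped ; 14 | active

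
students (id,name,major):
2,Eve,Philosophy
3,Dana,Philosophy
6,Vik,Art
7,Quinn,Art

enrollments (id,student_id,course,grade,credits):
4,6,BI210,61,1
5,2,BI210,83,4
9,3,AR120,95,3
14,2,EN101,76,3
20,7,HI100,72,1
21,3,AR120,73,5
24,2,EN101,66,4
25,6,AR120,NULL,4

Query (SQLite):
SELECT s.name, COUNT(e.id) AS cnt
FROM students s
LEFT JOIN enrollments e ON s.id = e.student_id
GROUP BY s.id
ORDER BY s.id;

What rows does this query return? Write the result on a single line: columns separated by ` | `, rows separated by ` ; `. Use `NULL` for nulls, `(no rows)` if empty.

Eve | 3 ; Dana | 2 ; Vik | 2 ; Quinn | 1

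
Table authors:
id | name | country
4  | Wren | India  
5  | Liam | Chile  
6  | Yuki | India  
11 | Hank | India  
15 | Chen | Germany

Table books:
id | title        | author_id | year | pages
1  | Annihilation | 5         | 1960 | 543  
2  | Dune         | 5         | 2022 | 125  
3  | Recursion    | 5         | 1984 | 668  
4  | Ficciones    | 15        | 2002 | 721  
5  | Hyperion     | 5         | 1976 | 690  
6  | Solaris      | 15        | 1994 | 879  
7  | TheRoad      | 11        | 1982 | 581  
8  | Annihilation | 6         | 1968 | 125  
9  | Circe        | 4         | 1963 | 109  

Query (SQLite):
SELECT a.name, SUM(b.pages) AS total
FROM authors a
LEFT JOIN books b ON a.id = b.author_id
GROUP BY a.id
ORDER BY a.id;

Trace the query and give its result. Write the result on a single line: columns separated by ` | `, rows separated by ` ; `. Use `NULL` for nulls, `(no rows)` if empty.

Wren | 109 ; Liam | 2026 ; Yuki | 125 ; Hank | 581 ; Chen | 1600

LEFT JOIN keeps every authors row; unmatched ones get NULL for books columns.
Group by authors.id and compute SUM(b.pages). SUM over an all-NULL group is NULL.
  4: ids {9} → SUM(b.pages)=109
  5: ids {1, 2, 3, 5} → SUM(b.pages)=2026
  6: ids {8} → SUM(b.pages)=125
  11: ids {7} → SUM(b.pages)=581
  15: ids {4, 6} → SUM(b.pages)=1600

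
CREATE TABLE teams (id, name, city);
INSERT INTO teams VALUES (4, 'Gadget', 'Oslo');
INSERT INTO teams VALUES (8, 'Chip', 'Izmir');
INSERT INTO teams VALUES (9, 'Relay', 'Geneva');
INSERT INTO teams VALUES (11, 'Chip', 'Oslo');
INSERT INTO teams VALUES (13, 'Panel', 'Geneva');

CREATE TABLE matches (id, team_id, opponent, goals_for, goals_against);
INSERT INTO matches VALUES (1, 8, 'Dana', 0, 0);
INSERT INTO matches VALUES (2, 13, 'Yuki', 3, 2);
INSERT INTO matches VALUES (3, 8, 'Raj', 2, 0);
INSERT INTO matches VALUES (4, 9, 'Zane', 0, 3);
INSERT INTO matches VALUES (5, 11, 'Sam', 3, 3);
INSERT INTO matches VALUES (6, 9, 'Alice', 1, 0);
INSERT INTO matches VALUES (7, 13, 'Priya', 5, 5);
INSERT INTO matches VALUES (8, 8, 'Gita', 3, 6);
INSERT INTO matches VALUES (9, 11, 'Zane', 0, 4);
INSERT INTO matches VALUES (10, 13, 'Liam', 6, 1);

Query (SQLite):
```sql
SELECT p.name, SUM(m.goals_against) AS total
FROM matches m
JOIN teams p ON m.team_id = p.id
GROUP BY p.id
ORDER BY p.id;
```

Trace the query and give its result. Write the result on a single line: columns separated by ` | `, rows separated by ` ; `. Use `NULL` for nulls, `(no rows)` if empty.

Chip | 6 ; Relay | 3 ; Chip | 7 ; Panel | 8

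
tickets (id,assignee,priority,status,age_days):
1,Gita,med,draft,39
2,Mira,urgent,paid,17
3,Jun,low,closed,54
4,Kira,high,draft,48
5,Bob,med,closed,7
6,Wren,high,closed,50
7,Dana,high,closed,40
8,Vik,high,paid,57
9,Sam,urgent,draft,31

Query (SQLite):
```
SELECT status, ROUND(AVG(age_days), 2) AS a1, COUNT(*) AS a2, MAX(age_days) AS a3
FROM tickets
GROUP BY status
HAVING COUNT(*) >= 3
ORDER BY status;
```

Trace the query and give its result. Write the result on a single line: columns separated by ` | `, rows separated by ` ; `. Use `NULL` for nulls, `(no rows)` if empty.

Group tickets by status.
Per group compute: ROUND(AVG(age_days), 2), COUNT(*), MAX(age_days).
HAVING: drop groups with fewer than 3 rows.
  closed: ids {3, 5, 6, 7} → ROUND(AVG(age_days), 2)=37.75, COUNT(*)=4, MAX(age_days)=54
  draft: ids {1, 4, 9} → ROUND(AVG(age_days), 2)=39.33, COUNT(*)=3, MAX(age_days)=48
  paid: ids {2, 8} → ROUND(AVG(age_days), 2)=37, COUNT(*)=2, MAX(age_days)=57

closed | 37.75 | 4 | 54 ; draft | 39.33 | 3 | 48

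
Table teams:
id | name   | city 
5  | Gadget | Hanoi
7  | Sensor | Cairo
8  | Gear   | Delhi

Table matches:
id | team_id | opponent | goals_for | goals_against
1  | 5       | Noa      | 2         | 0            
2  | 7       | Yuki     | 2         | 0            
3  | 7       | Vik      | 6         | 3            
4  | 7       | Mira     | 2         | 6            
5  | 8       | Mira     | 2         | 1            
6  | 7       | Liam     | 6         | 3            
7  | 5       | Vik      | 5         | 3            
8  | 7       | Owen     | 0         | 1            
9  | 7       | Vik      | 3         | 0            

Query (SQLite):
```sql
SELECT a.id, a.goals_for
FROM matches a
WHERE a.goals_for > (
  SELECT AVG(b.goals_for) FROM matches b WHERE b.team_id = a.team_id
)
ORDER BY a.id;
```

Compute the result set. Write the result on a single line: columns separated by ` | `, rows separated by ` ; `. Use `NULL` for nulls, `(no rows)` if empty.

For each matches row a, compute AVG(goals_for) over rows sharing a.team_id.
Keep row a if a.goals_for > that per-group AVG.
  team_id=5: AVG(goals_for) = 3.5
  team_id=7: AVG(goals_for) = 3.166667
  team_id=8: AVG(goals_for) = 2.0

3 | 6 ; 6 | 6 ; 7 | 5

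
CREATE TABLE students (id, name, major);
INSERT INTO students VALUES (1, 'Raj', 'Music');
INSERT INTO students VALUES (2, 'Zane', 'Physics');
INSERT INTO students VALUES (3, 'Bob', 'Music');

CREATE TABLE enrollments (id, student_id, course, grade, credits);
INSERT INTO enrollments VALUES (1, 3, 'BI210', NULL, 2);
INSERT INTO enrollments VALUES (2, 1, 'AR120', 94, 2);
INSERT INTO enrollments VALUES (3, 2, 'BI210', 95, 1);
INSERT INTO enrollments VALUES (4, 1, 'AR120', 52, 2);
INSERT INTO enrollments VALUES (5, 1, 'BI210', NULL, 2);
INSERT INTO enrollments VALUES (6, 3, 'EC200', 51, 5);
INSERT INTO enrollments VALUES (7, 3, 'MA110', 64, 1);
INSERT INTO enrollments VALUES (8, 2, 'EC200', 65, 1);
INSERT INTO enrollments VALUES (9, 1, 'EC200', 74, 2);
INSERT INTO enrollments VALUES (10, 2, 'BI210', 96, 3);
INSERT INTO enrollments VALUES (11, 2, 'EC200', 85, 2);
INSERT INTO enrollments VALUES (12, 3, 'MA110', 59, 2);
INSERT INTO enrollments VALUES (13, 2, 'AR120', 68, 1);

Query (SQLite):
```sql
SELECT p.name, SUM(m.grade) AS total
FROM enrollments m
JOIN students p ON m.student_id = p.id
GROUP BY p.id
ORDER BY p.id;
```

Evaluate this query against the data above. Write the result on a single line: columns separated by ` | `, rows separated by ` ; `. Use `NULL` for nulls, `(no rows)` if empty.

Raj | 220 ; Zane | 409 ; Bob | 174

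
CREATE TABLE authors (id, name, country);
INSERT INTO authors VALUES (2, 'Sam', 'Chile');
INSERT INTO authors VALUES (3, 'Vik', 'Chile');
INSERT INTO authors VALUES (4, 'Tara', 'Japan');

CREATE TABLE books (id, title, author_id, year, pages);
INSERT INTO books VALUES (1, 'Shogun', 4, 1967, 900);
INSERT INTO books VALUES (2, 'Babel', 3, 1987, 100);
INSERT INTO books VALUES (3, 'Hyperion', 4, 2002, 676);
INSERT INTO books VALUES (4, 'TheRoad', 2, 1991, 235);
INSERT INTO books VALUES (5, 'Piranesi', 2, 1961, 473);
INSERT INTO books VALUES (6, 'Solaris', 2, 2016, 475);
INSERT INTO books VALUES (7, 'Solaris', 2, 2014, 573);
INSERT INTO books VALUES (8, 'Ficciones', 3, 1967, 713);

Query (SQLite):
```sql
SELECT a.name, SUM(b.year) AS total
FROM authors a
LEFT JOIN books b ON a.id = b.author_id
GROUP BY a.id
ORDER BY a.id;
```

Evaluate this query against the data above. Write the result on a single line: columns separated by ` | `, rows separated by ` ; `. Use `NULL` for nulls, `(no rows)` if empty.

Sam | 7982 ; Vik | 3954 ; Tara | 3969

LEFT JOIN keeps every authors row; unmatched ones get NULL for books columns.
Group by authors.id and compute SUM(b.year). SUM over an all-NULL group is NULL.
  2: ids {4, 5, 6, 7} → SUM(b.year)=7982
  3: ids {2, 8} → SUM(b.year)=3954
  4: ids {1, 3} → SUM(b.year)=3969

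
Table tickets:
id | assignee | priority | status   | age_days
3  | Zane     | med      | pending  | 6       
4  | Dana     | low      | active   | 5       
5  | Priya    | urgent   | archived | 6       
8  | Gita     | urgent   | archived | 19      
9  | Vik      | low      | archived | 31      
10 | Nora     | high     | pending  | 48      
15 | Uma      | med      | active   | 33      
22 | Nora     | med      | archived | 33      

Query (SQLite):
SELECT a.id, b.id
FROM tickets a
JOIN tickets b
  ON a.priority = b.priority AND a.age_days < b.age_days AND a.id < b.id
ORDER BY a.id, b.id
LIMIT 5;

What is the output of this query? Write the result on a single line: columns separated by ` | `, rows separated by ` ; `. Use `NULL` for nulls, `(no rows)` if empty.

3 | 15 ; 3 | 22 ; 4 | 9 ; 5 | 8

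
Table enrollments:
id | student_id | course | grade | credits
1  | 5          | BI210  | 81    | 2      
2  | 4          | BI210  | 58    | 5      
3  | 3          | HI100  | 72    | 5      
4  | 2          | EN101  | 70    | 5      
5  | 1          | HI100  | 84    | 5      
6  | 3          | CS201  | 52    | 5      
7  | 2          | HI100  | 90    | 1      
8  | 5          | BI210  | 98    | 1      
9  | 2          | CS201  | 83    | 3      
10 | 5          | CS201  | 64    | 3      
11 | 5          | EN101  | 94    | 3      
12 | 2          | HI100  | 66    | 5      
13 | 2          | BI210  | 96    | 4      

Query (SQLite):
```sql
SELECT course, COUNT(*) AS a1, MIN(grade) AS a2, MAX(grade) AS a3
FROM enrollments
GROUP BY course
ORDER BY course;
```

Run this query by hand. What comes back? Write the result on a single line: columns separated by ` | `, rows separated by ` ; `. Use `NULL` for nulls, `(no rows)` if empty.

BI210 | 4 | 58 | 98 ; CS201 | 3 | 52 | 83 ; EN101 | 2 | 70 | 94 ; HI100 | 4 | 66 | 90

Group enrollments by course.
Per group compute: COUNT(*), MIN(grade), MAX(grade).
  BI210: ids {1, 2, 8, 13} → COUNT(*)=4, MIN(grade)=58, MAX(grade)=98
  CS201: ids {6, 9, 10} → COUNT(*)=3, MIN(grade)=52, MAX(grade)=83
  EN101: ids {4, 11} → COUNT(*)=2, MIN(grade)=70, MAX(grade)=94
  HI100: ids {3, 5, 7, 12} → COUNT(*)=4, MIN(grade)=66, MAX(grade)=90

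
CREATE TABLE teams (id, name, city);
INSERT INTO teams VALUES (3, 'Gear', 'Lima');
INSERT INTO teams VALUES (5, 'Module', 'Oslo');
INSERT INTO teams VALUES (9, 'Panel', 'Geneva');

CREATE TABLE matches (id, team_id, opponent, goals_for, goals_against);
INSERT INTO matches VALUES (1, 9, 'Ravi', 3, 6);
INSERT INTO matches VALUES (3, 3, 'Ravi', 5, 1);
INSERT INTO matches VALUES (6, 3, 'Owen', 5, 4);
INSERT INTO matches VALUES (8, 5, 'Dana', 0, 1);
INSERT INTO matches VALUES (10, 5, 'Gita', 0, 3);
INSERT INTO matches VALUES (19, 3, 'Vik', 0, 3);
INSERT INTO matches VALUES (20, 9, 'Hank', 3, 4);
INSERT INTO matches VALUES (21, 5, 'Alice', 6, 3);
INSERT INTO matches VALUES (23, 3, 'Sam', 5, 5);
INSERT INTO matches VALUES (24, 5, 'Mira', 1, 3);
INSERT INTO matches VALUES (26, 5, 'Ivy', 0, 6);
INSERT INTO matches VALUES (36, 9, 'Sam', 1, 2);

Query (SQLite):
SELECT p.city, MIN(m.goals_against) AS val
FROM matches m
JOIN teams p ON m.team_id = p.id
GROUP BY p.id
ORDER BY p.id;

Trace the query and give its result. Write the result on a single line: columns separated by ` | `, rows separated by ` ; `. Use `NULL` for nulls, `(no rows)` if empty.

Join each matches row to its teams via team_id.
Group joined rows by teams.id; compute MIN(m.goals_against) per group.
  3: ids {3, 6, 19, 23} → MIN(m.goals_against)=1
  5: ids {8, 10, 21, 24, 26} → MIN(m.goals_against)=1
  9: ids {1, 20, 36} → MIN(m.goals_against)=2

Lima | 1 ; Oslo | 1 ; Geneva | 2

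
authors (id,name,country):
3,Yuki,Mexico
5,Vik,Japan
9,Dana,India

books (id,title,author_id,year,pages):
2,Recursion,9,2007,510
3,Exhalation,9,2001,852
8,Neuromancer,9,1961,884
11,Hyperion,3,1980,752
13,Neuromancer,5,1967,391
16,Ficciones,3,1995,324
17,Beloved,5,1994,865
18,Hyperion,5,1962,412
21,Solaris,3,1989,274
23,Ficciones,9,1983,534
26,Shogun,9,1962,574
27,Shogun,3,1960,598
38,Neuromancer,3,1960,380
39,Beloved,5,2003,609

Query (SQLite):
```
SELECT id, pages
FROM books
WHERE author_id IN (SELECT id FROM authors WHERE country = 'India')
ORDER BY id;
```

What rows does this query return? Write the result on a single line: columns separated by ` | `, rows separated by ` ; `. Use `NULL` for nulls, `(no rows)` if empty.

Inner query: authors.id where country = 'India'.
Outer: keep books rows whose author_id is in that set.
Inner query → {9}

2 | 510 ; 3 | 852 ; 8 | 884 ; 23 | 534 ; 26 | 574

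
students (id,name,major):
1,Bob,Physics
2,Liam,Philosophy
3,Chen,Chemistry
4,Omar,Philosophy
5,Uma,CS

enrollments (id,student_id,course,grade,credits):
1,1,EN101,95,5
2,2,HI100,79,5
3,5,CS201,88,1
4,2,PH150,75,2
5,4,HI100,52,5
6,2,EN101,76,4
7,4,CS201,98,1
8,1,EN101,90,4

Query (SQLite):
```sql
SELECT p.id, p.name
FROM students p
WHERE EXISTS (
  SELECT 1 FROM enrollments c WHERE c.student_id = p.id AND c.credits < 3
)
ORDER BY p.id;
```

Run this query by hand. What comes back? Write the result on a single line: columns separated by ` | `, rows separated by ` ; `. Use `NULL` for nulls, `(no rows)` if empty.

2 | Liam ; 4 | Omar ; 5 | Uma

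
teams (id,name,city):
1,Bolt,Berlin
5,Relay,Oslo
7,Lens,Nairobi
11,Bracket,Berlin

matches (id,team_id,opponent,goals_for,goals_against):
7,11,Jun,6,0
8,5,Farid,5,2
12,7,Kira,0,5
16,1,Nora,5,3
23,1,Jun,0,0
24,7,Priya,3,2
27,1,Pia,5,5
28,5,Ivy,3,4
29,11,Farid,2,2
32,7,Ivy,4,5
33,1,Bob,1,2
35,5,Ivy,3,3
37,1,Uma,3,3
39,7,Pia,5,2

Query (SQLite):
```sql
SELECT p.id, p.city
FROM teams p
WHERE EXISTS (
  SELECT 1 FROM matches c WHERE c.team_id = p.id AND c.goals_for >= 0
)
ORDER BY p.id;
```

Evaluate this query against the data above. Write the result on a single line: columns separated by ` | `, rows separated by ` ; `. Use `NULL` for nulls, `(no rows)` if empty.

For each teams row, check whether any matches with matching team_id has goals_for >= 0.
Keep rows where that is true.

1 | Berlin ; 5 | Oslo ; 7 | Nairobi ; 11 | Berlin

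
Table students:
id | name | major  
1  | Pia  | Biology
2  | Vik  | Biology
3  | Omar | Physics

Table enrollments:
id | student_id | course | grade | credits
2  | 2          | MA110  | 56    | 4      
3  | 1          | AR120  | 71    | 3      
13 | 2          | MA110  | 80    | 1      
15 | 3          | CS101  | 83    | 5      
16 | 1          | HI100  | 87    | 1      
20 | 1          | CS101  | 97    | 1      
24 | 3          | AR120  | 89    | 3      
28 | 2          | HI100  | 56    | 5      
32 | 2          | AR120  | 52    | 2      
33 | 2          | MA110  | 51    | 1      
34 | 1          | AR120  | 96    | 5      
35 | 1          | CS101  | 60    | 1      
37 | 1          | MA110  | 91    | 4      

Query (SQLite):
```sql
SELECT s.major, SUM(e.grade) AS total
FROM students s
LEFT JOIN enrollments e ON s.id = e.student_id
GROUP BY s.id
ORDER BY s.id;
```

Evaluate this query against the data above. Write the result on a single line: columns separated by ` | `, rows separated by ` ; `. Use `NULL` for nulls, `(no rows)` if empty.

LEFT JOIN keeps every students row; unmatched ones get NULL for enrollments columns.
Group by students.id and compute SUM(e.grade). SUM over an all-NULL group is NULL.
  1: ids {3, 16, 20, 34, 35, 37} → SUM(e.grade)=502
  2: ids {2, 13, 28, 32, 33} → SUM(e.grade)=295
  3: ids {15, 24} → SUM(e.grade)=172

Biology | 502 ; Biology | 295 ; Physics | 172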